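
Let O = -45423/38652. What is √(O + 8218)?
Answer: √340993004191/6442 ≈ 90.647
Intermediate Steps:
O = -15141/12884 (O = -45423*1/38652 = -15141/12884 ≈ -1.1752)
√(O + 8218) = √(-15141/12884 + 8218) = √(105865571/12884) = √340993004191/6442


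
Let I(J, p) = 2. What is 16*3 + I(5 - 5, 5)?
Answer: 50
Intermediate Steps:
16*3 + I(5 - 5, 5) = 16*3 + 2 = 48 + 2 = 50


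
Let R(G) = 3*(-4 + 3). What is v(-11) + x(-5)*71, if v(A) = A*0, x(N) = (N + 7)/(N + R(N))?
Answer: -71/4 ≈ -17.750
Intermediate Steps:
R(G) = -3 (R(G) = 3*(-1) = -3)
x(N) = (7 + N)/(-3 + N) (x(N) = (N + 7)/(N - 3) = (7 + N)/(-3 + N))
v(A) = 0
v(-11) + x(-5)*71 = 0 + ((7 - 5)/(-3 - 5))*71 = 0 + (2/(-8))*71 = 0 - 1/8*2*71 = 0 - 1/4*71 = 0 - 71/4 = -71/4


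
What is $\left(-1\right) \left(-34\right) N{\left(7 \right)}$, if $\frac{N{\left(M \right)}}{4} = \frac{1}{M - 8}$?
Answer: $-136$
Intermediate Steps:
$N{\left(M \right)} = \frac{4}{-8 + M}$ ($N{\left(M \right)} = \frac{4}{M - 8} = \frac{4}{-8 + M}$)
$\left(-1\right) \left(-34\right) N{\left(7 \right)} = \left(-1\right) \left(-34\right) \frac{4}{-8 + 7} = 34 \frac{4}{-1} = 34 \cdot 4 \left(-1\right) = 34 \left(-4\right) = -136$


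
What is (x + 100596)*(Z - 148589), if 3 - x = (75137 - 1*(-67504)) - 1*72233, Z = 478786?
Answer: 9968977627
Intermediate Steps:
x = -70405 (x = 3 - ((75137 - 1*(-67504)) - 1*72233) = 3 - ((75137 + 67504) - 72233) = 3 - (142641 - 72233) = 3 - 1*70408 = 3 - 70408 = -70405)
(x + 100596)*(Z - 148589) = (-70405 + 100596)*(478786 - 148589) = 30191*330197 = 9968977627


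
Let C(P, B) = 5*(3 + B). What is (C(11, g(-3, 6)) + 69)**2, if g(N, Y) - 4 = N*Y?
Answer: 196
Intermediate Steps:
g(N, Y) = 4 + N*Y
C(P, B) = 15 + 5*B
(C(11, g(-3, 6)) + 69)**2 = ((15 + 5*(4 - 3*6)) + 69)**2 = ((15 + 5*(4 - 18)) + 69)**2 = ((15 + 5*(-14)) + 69)**2 = ((15 - 70) + 69)**2 = (-55 + 69)**2 = 14**2 = 196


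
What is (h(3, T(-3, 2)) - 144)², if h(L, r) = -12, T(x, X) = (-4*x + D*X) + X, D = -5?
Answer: 24336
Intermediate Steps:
T(x, X) = -4*X - 4*x (T(x, X) = (-4*x - 5*X) + X = (-5*X - 4*x) + X = -4*X - 4*x)
(h(3, T(-3, 2)) - 144)² = (-12 - 144)² = (-156)² = 24336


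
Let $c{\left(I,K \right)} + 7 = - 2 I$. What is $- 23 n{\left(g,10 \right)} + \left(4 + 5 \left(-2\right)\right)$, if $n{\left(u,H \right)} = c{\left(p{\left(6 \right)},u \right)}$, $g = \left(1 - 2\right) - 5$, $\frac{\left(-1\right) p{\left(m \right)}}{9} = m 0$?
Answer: $155$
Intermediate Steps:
$p{\left(m \right)} = 0$ ($p{\left(m \right)} = - 9 m 0 = \left(-9\right) 0 = 0$)
$c{\left(I,K \right)} = -7 - 2 I$
$g = -6$ ($g = \left(1 - 2\right) - 5 = -1 - 5 = -6$)
$n{\left(u,H \right)} = -7$ ($n{\left(u,H \right)} = -7 - 0 = -7 + 0 = -7$)
$- 23 n{\left(g,10 \right)} + \left(4 + 5 \left(-2\right)\right) = \left(-23\right) \left(-7\right) + \left(4 + 5 \left(-2\right)\right) = 161 + \left(4 - 10\right) = 161 - 6 = 155$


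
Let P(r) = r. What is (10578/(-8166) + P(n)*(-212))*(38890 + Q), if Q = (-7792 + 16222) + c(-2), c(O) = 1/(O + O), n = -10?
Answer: 545796785403/5444 ≈ 1.0026e+8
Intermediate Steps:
c(O) = 1/(2*O)
Q = 33719/4 (Q = (-7792 + 16222) + (½)/(-2) = 8430 + (½)*(-½) = 8430 - ¼ = 33719/4 ≈ 8429.8)
(10578/(-8166) + P(n)*(-212))*(38890 + Q) = (10578/(-8166) - 10*(-212))*(38890 + 33719/4) = (10578*(-1/8166) + 2120)*(189279/4) = (-1763/1361 + 2120)*(189279/4) = (2883557/1361)*(189279/4) = 545796785403/5444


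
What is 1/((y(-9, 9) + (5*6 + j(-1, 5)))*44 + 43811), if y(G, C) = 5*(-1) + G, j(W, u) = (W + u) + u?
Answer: 1/44911 ≈ 2.2266e-5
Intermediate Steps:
j(W, u) = W + 2*u
y(G, C) = -5 + G
1/((y(-9, 9) + (5*6 + j(-1, 5)))*44 + 43811) = 1/(((-5 - 9) + (5*6 + (-1 + 2*5)))*44 + 43811) = 1/((-14 + (30 + (-1 + 10)))*44 + 43811) = 1/((-14 + (30 + 9))*44 + 43811) = 1/((-14 + 39)*44 + 43811) = 1/(25*44 + 43811) = 1/(1100 + 43811) = 1/44911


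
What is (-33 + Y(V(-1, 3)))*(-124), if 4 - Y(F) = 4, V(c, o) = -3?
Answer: 4092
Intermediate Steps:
Y(F) = 0 (Y(F) = 4 - 1*4 = 4 - 4 = 0)
(-33 + Y(V(-1, 3)))*(-124) = (-33 + 0)*(-124) = -33*(-124) = 4092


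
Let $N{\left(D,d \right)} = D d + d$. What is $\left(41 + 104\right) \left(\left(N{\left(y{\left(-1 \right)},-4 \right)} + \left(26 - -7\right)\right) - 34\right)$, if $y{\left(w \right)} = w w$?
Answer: $-1305$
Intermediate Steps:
$y{\left(w \right)} = w^{2}$
$N{\left(D,d \right)} = d + D d$
$\left(41 + 104\right) \left(\left(N{\left(y{\left(-1 \right)},-4 \right)} + \left(26 - -7\right)\right) - 34\right) = \left(41 + 104\right) \left(\left(- 4 \left(1 + \left(-1\right)^{2}\right) + \left(26 - -7\right)\right) - 34\right) = 145 \left(\left(- 4 \left(1 + 1\right) + \left(26 + 7\right)\right) - 34\right) = 145 \left(\left(\left(-4\right) 2 + 33\right) - 34\right) = 145 \left(\left(-8 + 33\right) - 34\right) = 145 \left(25 - 34\right) = 145 \left(-9\right) = -1305$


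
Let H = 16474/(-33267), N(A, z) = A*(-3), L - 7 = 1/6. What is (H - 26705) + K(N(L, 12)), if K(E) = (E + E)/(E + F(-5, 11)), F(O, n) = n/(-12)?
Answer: -238965583949/8948823 ≈ -26704.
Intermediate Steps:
F(O, n) = -n/12 (F(O, n) = n*(-1/12) = -n/12)
L = 43/6 (L = 7 + 1/6 = 7 + ⅙ = 43/6 ≈ 7.1667)
N(A, z) = -3*A
K(E) = 2*E/(-11/12 + E) (K(E) = (E + E)/(E - 1/12*11) = (2*E)/(E - 11/12) = (2*E)/(-11/12 + E) = 2*E/(-11/12 + E))
H = -16474/33267 (H = 16474*(-1/33267) = -16474/33267 ≈ -0.49521)
(H - 26705) + K(N(L, 12)) = (-16474/33267 - 26705) + 24*(-3*43/6)/(-11 + 12*(-3*43/6)) = -888411709/33267 + 24*(-43/2)/(-11 + 12*(-43/2)) = -888411709/33267 + 24*(-43/2)/(-11 - 258) = -888411709/33267 + 24*(-43/2)/(-269) = -888411709/33267 + 24*(-43/2)*(-1/269) = -888411709/33267 + 516/269 = -238965583949/8948823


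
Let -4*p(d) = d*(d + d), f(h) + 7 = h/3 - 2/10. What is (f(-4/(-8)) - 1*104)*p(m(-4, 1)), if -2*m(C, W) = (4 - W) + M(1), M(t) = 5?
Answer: 13324/15 ≈ 888.27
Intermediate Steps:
f(h) = -36/5 + h/3 (f(h) = -7 + (h/3 - 2/10) = -7 + (h*(1/3) - 2*1/10) = -7 + (h/3 - 1/5) = -7 + (-1/5 + h/3) = -36/5 + h/3)
m(C, W) = -9/2 + W/2 (m(C, W) = -((4 - W) + 5)/2 = -(9 - W)/2 = -9/2 + W/2)
p(d) = -d**2/2 (p(d) = -d*(d + d)/4 = -d*2*d/4 = -d**2/2)
(f(-4/(-8)) - 1*104)*p(m(-4, 1)) = ((-36/5 + (-4/(-8))/3) - 1*104)*(-(-9/2 + (1/2)*1)**2/2) = ((-36/5 + (-4*(-1/8))/3) - 104)*(-(-9/2 + 1/2)**2/2) = ((-36/5 + (1/3)*(1/2)) - 104)*(-1/2*(-4)**2) = ((-36/5 + 1/6) - 104)*(-1/2*16) = (-211/30 - 104)*(-8) = -3331/30*(-8) = 13324/15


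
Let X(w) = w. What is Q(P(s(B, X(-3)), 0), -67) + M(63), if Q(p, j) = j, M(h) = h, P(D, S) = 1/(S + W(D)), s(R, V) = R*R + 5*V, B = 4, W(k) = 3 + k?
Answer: -4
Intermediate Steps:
s(R, V) = R² + 5*V
P(D, S) = 1/(3 + D + S) (P(D, S) = 1/(S + (3 + D)) = 1/(3 + D + S))
Q(P(s(B, X(-3)), 0), -67) + M(63) = -67 + 63 = -4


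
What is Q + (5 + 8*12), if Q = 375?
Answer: 476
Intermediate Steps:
Q + (5 + 8*12) = 375 + (5 + 8*12) = 375 + (5 + 96) = 375 + 101 = 476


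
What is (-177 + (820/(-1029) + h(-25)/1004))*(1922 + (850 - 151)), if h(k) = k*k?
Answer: -479752261627/1033116 ≈ -4.6437e+5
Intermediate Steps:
h(k) = k²
(-177 + (820/(-1029) + h(-25)/1004))*(1922 + (850 - 151)) = (-177 + (820/(-1029) + (-25)²/1004))*(1922 + (850 - 151)) = (-177 + (820*(-1/1029) + 625*(1/1004)))*(1922 + 699) = (-177 + (-820/1029 + 625/1004))*2621 = (-177 - 180155/1033116)*2621 = -183041687/1033116*2621 = -479752261627/1033116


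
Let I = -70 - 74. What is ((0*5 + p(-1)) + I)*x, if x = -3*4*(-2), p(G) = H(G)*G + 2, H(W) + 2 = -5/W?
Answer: -3480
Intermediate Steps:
H(W) = -2 - 5/W
p(G) = 2 + G*(-2 - 5/G) (p(G) = (-2 - 5/G)*G + 2 = G*(-2 - 5/G) + 2 = 2 + G*(-2 - 5/G))
x = 24 (x = -12*(-2) = 24)
I = -144
((0*5 + p(-1)) + I)*x = ((0*5 + (-3 - 2*(-1))) - 144)*24 = ((0 + (-3 + 2)) - 144)*24 = ((0 - 1) - 144)*24 = (-1 - 144)*24 = -145*24 = -3480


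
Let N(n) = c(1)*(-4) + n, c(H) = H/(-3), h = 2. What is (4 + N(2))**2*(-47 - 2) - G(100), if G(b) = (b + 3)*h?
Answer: -25570/9 ≈ -2841.1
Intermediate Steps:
c(H) = -H/3 (c(H) = H*(-1/3) = -H/3)
G(b) = 6 + 2*b (G(b) = (b + 3)*2 = (3 + b)*2 = 6 + 2*b)
N(n) = 4/3 + n (N(n) = -1/3*1*(-4) + n = -1/3*(-4) + n = 4/3 + n)
(4 + N(2))**2*(-47 - 2) - G(100) = (4 + (4/3 + 2))**2*(-47 - 2) - (6 + 2*100) = (4 + 10/3)**2*(-49) - (6 + 200) = (22/3)**2*(-49) - 1*206 = (484/9)*(-49) - 206 = -23716/9 - 206 = -25570/9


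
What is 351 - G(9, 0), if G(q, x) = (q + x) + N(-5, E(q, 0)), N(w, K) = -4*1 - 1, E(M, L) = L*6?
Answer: 347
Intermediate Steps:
E(M, L) = 6*L
N(w, K) = -5 (N(w, K) = -4 - 1 = -5)
G(q, x) = -5 + q + x (G(q, x) = (q + x) - 5 = -5 + q + x)
351 - G(9, 0) = 351 - (-5 + 9 + 0) = 351 - 1*4 = 351 - 4 = 347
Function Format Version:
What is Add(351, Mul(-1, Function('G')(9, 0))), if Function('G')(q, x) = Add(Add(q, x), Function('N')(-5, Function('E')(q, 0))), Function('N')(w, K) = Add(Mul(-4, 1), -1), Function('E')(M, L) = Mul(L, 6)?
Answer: 347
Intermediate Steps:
Function('E')(M, L) = Mul(6, L)
Function('N')(w, K) = -5 (Function('N')(w, K) = Add(-4, -1) = -5)
Function('G')(q, x) = Add(-5, q, x) (Function('G')(q, x) = Add(Add(q, x), -5) = Add(-5, q, x))
Add(351, Mul(-1, Function('G')(9, 0))) = Add(351, Mul(-1, Add(-5, 9, 0))) = Add(351, Mul(-1, 4)) = Add(351, -4) = 347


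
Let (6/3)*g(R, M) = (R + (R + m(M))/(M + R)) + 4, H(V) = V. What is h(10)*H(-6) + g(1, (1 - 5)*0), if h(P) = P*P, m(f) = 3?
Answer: -1191/2 ≈ -595.50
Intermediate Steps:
h(P) = P²
g(R, M) = 2 + R/2 + (3 + R)/(2*(M + R)) (g(R, M) = ((R + (R + 3)/(M + R)) + 4)/2 = ((R + (3 + R)/(M + R)) + 4)/2 = (4 + R + (3 + R)/(M + R))/2 = 2 + R/2 + (3 + R)/(2*(M + R)))
h(10)*H(-6) + g(1, (1 - 5)*0) = 10²*(-6) + (3 + 1² + 4*((1 - 5)*0) + 5*1 + ((1 - 5)*0)*1)/(2*((1 - 5)*0 + 1)) = 100*(-6) + (3 + 1 + 4*(-4*0) + 5 - 4*0*1)/(2*(-4*0 + 1)) = -600 + (3 + 1 + 4*0 + 5 + 0*1)/(2*(0 + 1)) = -600 + (½)*(3 + 1 + 0 + 5 + 0)/1 = -600 + (½)*1*9 = -600 + 9/2 = -1191/2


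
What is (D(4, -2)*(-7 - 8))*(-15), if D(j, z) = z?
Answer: -450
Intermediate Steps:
(D(4, -2)*(-7 - 8))*(-15) = -2*(-7 - 8)*(-15) = -2*(-15)*(-15) = 30*(-15) = -450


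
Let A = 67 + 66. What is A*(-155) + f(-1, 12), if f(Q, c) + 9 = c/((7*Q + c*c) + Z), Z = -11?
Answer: -433102/21 ≈ -20624.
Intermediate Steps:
f(Q, c) = -9 + c/(-11 + c**2 + 7*Q) (f(Q, c) = -9 + c/((7*Q + c*c) - 11) = -9 + c/((7*Q + c**2) - 11) = -9 + c/((c**2 + 7*Q) - 11) = -9 + c/(-11 + c**2 + 7*Q))
A = 133
A*(-155) + f(-1, 12) = 133*(-155) + (99 + 12 - 63*(-1) - 9*12**2)/(-11 + 12**2 + 7*(-1)) = -20615 + (99 + 12 + 63 - 9*144)/(-11 + 144 - 7) = -20615 + (99 + 12 + 63 - 1296)/126 = -20615 + (1/126)*(-1122) = -20615 - 187/21 = -433102/21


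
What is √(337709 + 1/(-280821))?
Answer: 4*√1664492394954453/280821 ≈ 581.13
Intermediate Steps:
√(337709 + 1/(-280821)) = √(337709 - 1/280821) = √(94835779088/280821) = 4*√1664492394954453/280821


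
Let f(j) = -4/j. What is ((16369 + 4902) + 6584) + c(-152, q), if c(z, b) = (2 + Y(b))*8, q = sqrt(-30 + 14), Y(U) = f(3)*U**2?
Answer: 84125/3 ≈ 28042.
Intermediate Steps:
Y(U) = -4*U**2/3 (Y(U) = (-4/3)*U**2 = (-4*1/3)*U**2 = -4*U**2/3)
q = 4*I (q = sqrt(-16) = 4*I ≈ 4.0*I)
c(z, b) = 16 - 32*b**2/3 (c(z, b) = (2 - 4*b**2/3)*8 = 16 - 32*b**2/3)
((16369 + 4902) + 6584) + c(-152, q) = ((16369 + 4902) + 6584) + (16 - 32*(4*I)**2/3) = (21271 + 6584) + (16 - 32/3*(-16)) = 27855 + (16 + 512/3) = 27855 + 560/3 = 84125/3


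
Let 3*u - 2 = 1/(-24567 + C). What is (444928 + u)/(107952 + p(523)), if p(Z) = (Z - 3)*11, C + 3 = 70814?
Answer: 61725843785/15769943904 ≈ 3.9141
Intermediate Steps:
C = 70811 (C = -3 + 70814 = 70811)
p(Z) = -33 + 11*Z (p(Z) = (-3 + Z)*11 = -33 + 11*Z)
u = 92489/138732 (u = ⅔ + 1/(3*(-24567 + 70811)) = ⅔ + (⅓)/46244 = ⅔ + (⅓)*(1/46244) = ⅔ + 1/138732 = 92489/138732 ≈ 0.66667)
(444928 + u)/(107952 + p(523)) = (444928 + 92489/138732)/(107952 + (-33 + 11*523)) = 61725843785/(138732*(107952 + (-33 + 5753))) = 61725843785/(138732*(107952 + 5720)) = (61725843785/138732)/113672 = (61725843785/138732)*(1/113672) = 61725843785/15769943904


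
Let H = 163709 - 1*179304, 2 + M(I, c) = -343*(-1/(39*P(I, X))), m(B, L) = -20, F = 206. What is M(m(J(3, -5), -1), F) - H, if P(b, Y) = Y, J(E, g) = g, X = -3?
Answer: 1824038/117 ≈ 15590.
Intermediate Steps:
M(I, c) = -577/117 (M(I, c) = -2 - 343/((-39*(-3))) = -2 - 343/117 = -577/117)
H = -15595 (H = 163709 - 179304 = -15595)
M(m(J(3, -5), -1), F) - H = -577/117 - 1*(-15595) = -577/117 + 15595 = 1824038/117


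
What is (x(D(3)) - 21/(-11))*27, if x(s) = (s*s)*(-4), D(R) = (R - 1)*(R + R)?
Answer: -170505/11 ≈ -15500.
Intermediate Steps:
D(R) = 2*R*(-1 + R) (D(R) = (-1 + R)*(2*R) = 2*R*(-1 + R))
x(s) = -4*s**2 (x(s) = s**2*(-4) = -4*s**2)
(x(D(3)) - 21/(-11))*27 = (-4*36*(-1 + 3)**2 - 21/(-11))*27 = (-4*(2*3*2)**2 - 21*(-1/11))*27 = (-4*12**2 + 21/11)*27 = (-4*144 + 21/11)*27 = (-576 + 21/11)*27 = -6315/11*27 = -170505/11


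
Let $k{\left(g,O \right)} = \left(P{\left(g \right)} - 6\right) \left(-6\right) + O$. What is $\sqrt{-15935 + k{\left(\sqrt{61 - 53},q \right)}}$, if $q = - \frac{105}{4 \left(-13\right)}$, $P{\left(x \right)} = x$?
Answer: $\frac{\sqrt{-10746359 - 8112 \sqrt{2}}}{26} \approx 126.15 i$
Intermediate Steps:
$q = \frac{105}{52}$ ($q = - \frac{105}{-52} = \left(-105\right) \left(- \frac{1}{52}\right) = \frac{105}{52} \approx 2.0192$)
$k{\left(g,O \right)} = 36 + O - 6 g$ ($k{\left(g,O \right)} = \left(g - 6\right) \left(-6\right) + O = \left(-6 + g\right) \left(-6\right) + O = \left(36 - 6 g\right) + O = 36 + O - 6 g$)
$\sqrt{-15935 + k{\left(\sqrt{61 - 53},q \right)}} = \sqrt{-15935 + \left(36 + \frac{105}{52} - 6 \sqrt{61 - 53}\right)} = \sqrt{-15935 + \left(36 + \frac{105}{52} - 6 \sqrt{8}\right)} = \sqrt{-15935 + \left(36 + \frac{105}{52} - 6 \cdot 2 \sqrt{2}\right)} = \sqrt{-15935 + \left(36 + \frac{105}{52} - 12 \sqrt{2}\right)} = \sqrt{-15935 + \left(\frac{1977}{52} - 12 \sqrt{2}\right)} = \sqrt{- \frac{826643}{52} - 12 \sqrt{2}}$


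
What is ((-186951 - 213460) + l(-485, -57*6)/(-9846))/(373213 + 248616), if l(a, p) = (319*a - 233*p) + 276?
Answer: -303259381/470963718 ≈ -0.64391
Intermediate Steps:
l(a, p) = 276 - 233*p + 319*a (l(a, p) = (-233*p + 319*a) + 276 = 276 - 233*p + 319*a)
((-186951 - 213460) + l(-485, -57*6)/(-9846))/(373213 + 248616) = ((-186951 - 213460) + (276 - (-13281)*6 + 319*(-485))/(-9846))/(373213 + 248616) = (-400411 + (276 - 233*(-342) - 154715)*(-1/9846))/621829 = (-400411 + (276 + 79686 - 154715)*(-1/9846))*(1/621829) = (-400411 - 74753*(-1/9846))*(1/621829) = (-400411 + 74753/9846)*(1/621829) = -3942371953/9846*1/621829 = -303259381/470963718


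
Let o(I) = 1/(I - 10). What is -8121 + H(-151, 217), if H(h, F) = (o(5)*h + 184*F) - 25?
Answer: 159061/5 ≈ 31812.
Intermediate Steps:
o(I) = 1/(-10 + I)
H(h, F) = -25 + 184*F - h/5 (H(h, F) = (h/(-10 + 5) + 184*F) - 25 = (h/(-5) + 184*F) - 25 = (-h/5 + 184*F) - 25 = (184*F - h/5) - 25 = -25 + 184*F - h/5)
-8121 + H(-151, 217) = -8121 + (-25 + 184*217 - 1/5*(-151)) = -8121 + (-25 + 39928 + 151/5) = -8121 + 199666/5 = 159061/5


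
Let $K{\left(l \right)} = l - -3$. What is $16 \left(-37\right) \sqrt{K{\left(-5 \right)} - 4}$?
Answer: $- 592 i \sqrt{6} \approx - 1450.1 i$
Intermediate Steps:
$K{\left(l \right)} = 3 + l$ ($K{\left(l \right)} = l + 3 = 3 + l$)
$16 \left(-37\right) \sqrt{K{\left(-5 \right)} - 4} = 16 \left(-37\right) \sqrt{\left(3 - 5\right) - 4} = - 592 \sqrt{-2 - 4} = - 592 \sqrt{-6} = - 592 i \sqrt{6}$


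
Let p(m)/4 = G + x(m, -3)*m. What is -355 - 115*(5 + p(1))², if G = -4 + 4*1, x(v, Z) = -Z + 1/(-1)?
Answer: -19790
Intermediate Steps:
x(v, Z) = -1 - Z (x(v, Z) = -Z - 1 = -1 - Z)
G = 0 (G = -4 + 4 = 0)
p(m) = 8*m (p(m) = 4*(0 + (-1 - 1*(-3))*m) = 4*(0 + (-1 + 3)*m) = 4*(0 + 2*m) = 4*(2*m) = 8*m)
-355 - 115*(5 + p(1))² = -355 - 115*(5 + 8*1)² = -355 - 115*(5 + 8)² = -355 - 115*13² = -355 - 115*169 = -355 - 19435 = -19790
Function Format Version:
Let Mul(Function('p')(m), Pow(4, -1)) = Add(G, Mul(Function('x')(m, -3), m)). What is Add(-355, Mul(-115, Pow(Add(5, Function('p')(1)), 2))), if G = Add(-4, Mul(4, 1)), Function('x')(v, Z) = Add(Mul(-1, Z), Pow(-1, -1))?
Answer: -19790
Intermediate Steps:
Function('x')(v, Z) = Add(-1, Mul(-1, Z)) (Function('x')(v, Z) = Add(Mul(-1, Z), -1) = Add(-1, Mul(-1, Z)))
G = 0 (G = Add(-4, 4) = 0)
Function('p')(m) = Mul(8, m) (Function('p')(m) = Mul(4, Add(0, Mul(Add(-1, Mul(-1, -3)), m))) = Mul(4, Add(0, Mul(Add(-1, 3), m))) = Mul(4, Add(0, Mul(2, m))) = Mul(4, Mul(2, m)) = Mul(8, m))
Add(-355, Mul(-115, Pow(Add(5, Function('p')(1)), 2))) = Add(-355, Mul(-115, Pow(Add(5, Mul(8, 1)), 2))) = Add(-355, Mul(-115, Pow(Add(5, 8), 2))) = Add(-355, Mul(-115, Pow(13, 2))) = Add(-355, Mul(-115, 169)) = Add(-355, -19435) = -19790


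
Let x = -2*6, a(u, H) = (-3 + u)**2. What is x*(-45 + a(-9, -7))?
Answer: -1188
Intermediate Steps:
x = -12
x*(-45 + a(-9, -7)) = -12*(-45 + (-3 - 9)**2) = -12*(-45 + (-12)**2) = -12*(-45 + 144) = -12*99 = -1188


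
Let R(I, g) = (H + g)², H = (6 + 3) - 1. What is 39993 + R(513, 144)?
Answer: 63097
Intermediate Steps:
H = 8 (H = 9 - 1 = 8)
R(I, g) = (8 + g)²
39993 + R(513, 144) = 39993 + (8 + 144)² = 39993 + 152² = 39993 + 23104 = 63097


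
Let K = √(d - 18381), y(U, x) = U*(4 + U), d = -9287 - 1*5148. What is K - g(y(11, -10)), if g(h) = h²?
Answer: -27225 + 4*I*√2051 ≈ -27225.0 + 181.15*I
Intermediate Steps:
d = -14435 (d = -9287 - 5148 = -14435)
K = 4*I*√2051 (K = √(-14435 - 18381) = √(-32816) = 4*I*√2051 ≈ 181.15*I)
K - g(y(11, -10)) = 4*I*√2051 - (11*(4 + 11))² = 4*I*√2051 - (11*15)² = 4*I*√2051 - 1*165² = 4*I*√2051 - 1*27225 = 4*I*√2051 - 27225 = -27225 + 4*I*√2051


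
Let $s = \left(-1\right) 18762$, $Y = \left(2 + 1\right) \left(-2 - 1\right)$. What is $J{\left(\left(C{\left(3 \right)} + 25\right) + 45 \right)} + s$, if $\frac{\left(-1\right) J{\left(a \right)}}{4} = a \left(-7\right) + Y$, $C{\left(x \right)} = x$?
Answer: $-16682$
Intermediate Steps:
$Y = -9$ ($Y = 3 \left(-3\right) = -9$)
$s = -18762$
$J{\left(a \right)} = 36 + 28 a$ ($J{\left(a \right)} = - 4 \left(a \left(-7\right) - 9\right) = - 4 \left(- 7 a - 9\right) = - 4 \left(-9 - 7 a\right) = 36 + 28 a$)
$J{\left(\left(C{\left(3 \right)} + 25\right) + 45 \right)} + s = \left(36 + 28 \left(\left(3 + 25\right) + 45\right)\right) - 18762 = \left(36 + 28 \left(28 + 45\right)\right) - 18762 = \left(36 + 28 \cdot 73\right) - 18762 = \left(36 + 2044\right) - 18762 = 2080 - 18762 = -16682$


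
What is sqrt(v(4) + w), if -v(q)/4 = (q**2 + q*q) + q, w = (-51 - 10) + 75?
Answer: I*sqrt(130) ≈ 11.402*I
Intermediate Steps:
w = 14 (w = -61 + 75 = 14)
v(q) = -8*q**2 - 4*q (v(q) = -4*((q**2 + q*q) + q) = -4*((q**2 + q**2) + q) = -4*(2*q**2 + q) = -4*(q + 2*q**2) = -8*q**2 - 4*q)
sqrt(v(4) + w) = sqrt(-4*4*(1 + 2*4) + 14) = sqrt(-4*4*(1 + 8) + 14) = sqrt(-4*4*9 + 14) = sqrt(-144 + 14) = sqrt(-130) = I*sqrt(130)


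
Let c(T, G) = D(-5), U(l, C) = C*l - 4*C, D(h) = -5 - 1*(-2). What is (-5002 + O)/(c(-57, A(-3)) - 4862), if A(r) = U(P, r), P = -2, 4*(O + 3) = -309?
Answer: 20329/19460 ≈ 1.0447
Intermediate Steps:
O = -321/4 (O = -3 + (¼)*(-309) = -3 - 309/4 = -321/4 ≈ -80.250)
D(h) = -3 (D(h) = -5 + 2 = -3)
U(l, C) = -4*C + C*l
A(r) = -6*r (A(r) = r*(-4 - 2) = r*(-6) = -6*r)
c(T, G) = -3
(-5002 + O)/(c(-57, A(-3)) - 4862) = (-5002 - 321/4)/(-3 - 4862) = -20329/4/(-4865) = -20329/4*(-1/4865) = 20329/19460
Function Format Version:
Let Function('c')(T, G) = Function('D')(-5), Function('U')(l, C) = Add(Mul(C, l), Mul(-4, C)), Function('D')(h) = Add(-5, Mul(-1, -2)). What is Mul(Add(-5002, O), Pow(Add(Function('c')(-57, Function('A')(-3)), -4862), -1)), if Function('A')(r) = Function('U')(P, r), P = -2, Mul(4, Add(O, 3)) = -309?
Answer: Rational(20329, 19460) ≈ 1.0447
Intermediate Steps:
O = Rational(-321, 4) (O = Add(-3, Mul(Rational(1, 4), -309)) = Add(-3, Rational(-309, 4)) = Rational(-321, 4) ≈ -80.250)
Function('D')(h) = -3 (Function('D')(h) = Add(-5, 2) = -3)
Function('U')(l, C) = Add(Mul(-4, C), Mul(C, l))
Function('A')(r) = Mul(-6, r) (Function('A')(r) = Mul(r, Add(-4, -2)) = Mul(r, -6) = Mul(-6, r))
Function('c')(T, G) = -3
Mul(Add(-5002, O), Pow(Add(Function('c')(-57, Function('A')(-3)), -4862), -1)) = Mul(Add(-5002, Rational(-321, 4)), Pow(Add(-3, -4862), -1)) = Mul(Rational(-20329, 4), Pow(-4865, -1)) = Mul(Rational(-20329, 4), Rational(-1, 4865)) = Rational(20329, 19460)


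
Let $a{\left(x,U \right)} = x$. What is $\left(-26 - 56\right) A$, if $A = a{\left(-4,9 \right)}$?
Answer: $328$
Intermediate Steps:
$A = -4$
$\left(-26 - 56\right) A = \left(-26 - 56\right) \left(-4\right) = \left(-82\right) \left(-4\right) = 328$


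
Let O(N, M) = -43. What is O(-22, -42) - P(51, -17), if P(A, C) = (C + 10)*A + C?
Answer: 331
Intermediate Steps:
P(A, C) = C + A*(10 + C) (P(A, C) = (10 + C)*A + C = A*(10 + C) + C = C + A*(10 + C))
O(-22, -42) - P(51, -17) = -43 - (-17 + 10*51 + 51*(-17)) = -43 - (-17 + 510 - 867) = -43 - 1*(-374) = -43 + 374 = 331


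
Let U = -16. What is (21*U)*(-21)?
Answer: 7056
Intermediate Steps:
(21*U)*(-21) = (21*(-16))*(-21) = -336*(-21) = 7056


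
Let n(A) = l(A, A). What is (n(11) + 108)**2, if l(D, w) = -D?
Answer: 9409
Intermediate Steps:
n(A) = -A
(n(11) + 108)**2 = (-1*11 + 108)**2 = (-11 + 108)**2 = 97**2 = 9409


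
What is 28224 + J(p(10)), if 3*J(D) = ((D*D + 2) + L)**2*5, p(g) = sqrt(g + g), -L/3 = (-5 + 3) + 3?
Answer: 86477/3 ≈ 28826.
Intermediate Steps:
L = -3 (L = -3*((-5 + 3) + 3) = -3*(-2 + 3) = -3*1 = -3)
p(g) = sqrt(2)*sqrt(g) (p(g) = sqrt(2*g) = sqrt(2)*sqrt(g))
J(D) = 5*(-1 + D**2)**2/3 (J(D) = (((D*D + 2) - 3)**2*5)/3 = (((D**2 + 2) - 3)**2*5)/3 = (((2 + D**2) - 3)**2*5)/3 = ((-1 + D**2)**2*5)/3 = (5*(-1 + D**2)**2)/3 = 5*(-1 + D**2)**2/3)
28224 + J(p(10)) = 28224 + 5*(-1 + (sqrt(2)*sqrt(10))**2)**2/3 = 28224 + 5*(-1 + (2*sqrt(5))**2)**2/3 = 28224 + 5*(-1 + 20)**2/3 = 28224 + (5/3)*19**2 = 28224 + (5/3)*361 = 28224 + 1805/3 = 86477/3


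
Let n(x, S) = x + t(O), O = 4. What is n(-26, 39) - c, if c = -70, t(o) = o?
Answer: 48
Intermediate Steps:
n(x, S) = 4 + x (n(x, S) = x + 4 = 4 + x)
n(-26, 39) - c = (4 - 26) - 1*(-70) = -22 + 70 = 48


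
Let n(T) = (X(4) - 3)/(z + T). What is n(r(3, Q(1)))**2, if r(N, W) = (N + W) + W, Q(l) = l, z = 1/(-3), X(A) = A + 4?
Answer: 225/196 ≈ 1.1480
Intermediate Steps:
X(A) = 4 + A
z = -1/3 ≈ -0.33333
r(N, W) = N + 2*W
n(T) = 5/(-1/3 + T) (n(T) = ((4 + 4) - 3)/(-1/3 + T) = (8 - 3)/(-1/3 + T) = 5/(-1/3 + T))
n(r(3, Q(1)))**2 = (15/(-1 + 3*(3 + 2*1)))**2 = (15/(-1 + 3*(3 + 2)))**2 = (15/(-1 + 3*5))**2 = (15/(-1 + 15))**2 = (15/14)**2 = 225/196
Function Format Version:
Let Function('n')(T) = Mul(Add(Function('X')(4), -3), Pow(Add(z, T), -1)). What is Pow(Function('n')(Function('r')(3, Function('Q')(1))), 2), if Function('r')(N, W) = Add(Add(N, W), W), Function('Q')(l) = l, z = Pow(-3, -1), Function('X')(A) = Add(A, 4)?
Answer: Rational(225, 196) ≈ 1.1480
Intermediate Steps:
Function('X')(A) = Add(4, A)
z = Rational(-1, 3) ≈ -0.33333
Function('r')(N, W) = Add(N, Mul(2, W))
Function('n')(T) = Mul(5, Pow(Add(Rational(-1, 3), T), -1)) (Function('n')(T) = Mul(Add(Add(4, 4), -3), Pow(Add(Rational(-1, 3), T), -1)) = Mul(Add(8, -3), Pow(Add(Rational(-1, 3), T), -1)) = Mul(5, Pow(Add(Rational(-1, 3), T), -1)))
Pow(Function('n')(Function('r')(3, Function('Q')(1))), 2) = Pow(Mul(15, Pow(Add(-1, Mul(3, Add(3, Mul(2, 1)))), -1)), 2) = Pow(Mul(15, Pow(Add(-1, Mul(3, Add(3, 2))), -1)), 2) = Pow(Mul(15, Pow(Add(-1, Mul(3, 5)), -1)), 2) = Pow(Mul(15, Pow(Add(-1, 15), -1)), 2) = Pow(Mul(15, Pow(14, -1)), 2) = Pow(Mul(15, Rational(1, 14)), 2) = Pow(Rational(15, 14), 2) = Rational(225, 196)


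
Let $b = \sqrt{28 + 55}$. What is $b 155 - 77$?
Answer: $-77 + 155 \sqrt{83} \approx 1335.1$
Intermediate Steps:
$b = \sqrt{83} \approx 9.1104$
$b 155 - 77 = \sqrt{83} \cdot 155 - 77 = 155 \sqrt{83} - 77 = -77 + 155 \sqrt{83}$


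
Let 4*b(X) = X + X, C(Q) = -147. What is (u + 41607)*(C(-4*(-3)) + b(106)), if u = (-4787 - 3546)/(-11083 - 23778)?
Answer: -136344176240/34861 ≈ -3.9111e+6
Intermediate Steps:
b(X) = X/2 (b(X) = (X + X)/4 = (2*X)/4 = X/2)
u = 8333/34861 (u = -8333/(-34861) = -8333*(-1/34861) = 8333/34861 ≈ 0.23904)
(u + 41607)*(C(-4*(-3)) + b(106)) = (8333/34861 + 41607)*(-147 + (½)*106) = 1450469960*(-147 + 53)/34861 = (1450469960/34861)*(-94) = -136344176240/34861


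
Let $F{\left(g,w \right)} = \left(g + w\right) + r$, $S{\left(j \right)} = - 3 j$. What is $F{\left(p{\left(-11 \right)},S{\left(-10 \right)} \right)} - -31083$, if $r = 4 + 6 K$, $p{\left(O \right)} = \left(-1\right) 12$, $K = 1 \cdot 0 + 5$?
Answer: $31135$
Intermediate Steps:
$K = 5$ ($K = 0 + 5 = 5$)
$p{\left(O \right)} = -12$
$r = 34$ ($r = 4 + 6 \cdot 5 = 4 + 30 = 34$)
$F{\left(g,w \right)} = 34 + g + w$ ($F{\left(g,w \right)} = \left(g + w\right) + 34 = 34 + g + w$)
$F{\left(p{\left(-11 \right)},S{\left(-10 \right)} \right)} - -31083 = \left(34 - 12 - -30\right) - -31083 = \left(34 - 12 + 30\right) + 31083 = 52 + 31083 = 31135$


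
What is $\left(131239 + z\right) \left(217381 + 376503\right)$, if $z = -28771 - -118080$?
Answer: $130979928432$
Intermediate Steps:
$z = 89309$ ($z = -28771 + 118080 = 89309$)
$\left(131239 + z\right) \left(217381 + 376503\right) = \left(131239 + 89309\right) \left(217381 + 376503\right) = 220548 \cdot 593884 = 130979928432$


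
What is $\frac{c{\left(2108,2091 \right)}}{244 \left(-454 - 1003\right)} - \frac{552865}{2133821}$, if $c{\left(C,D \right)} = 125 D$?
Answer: $- \frac{754275394295}{758590436068} \approx -0.99431$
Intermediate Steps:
$\frac{c{\left(2108,2091 \right)}}{244 \left(-454 - 1003\right)} - \frac{552865}{2133821} = \frac{125 \cdot 2091}{244 \left(-454 - 1003\right)} - \frac{552865}{2133821} = \frac{261375}{244 \left(-1457\right)} - \frac{552865}{2133821} = \frac{261375}{-355508} - \frac{552865}{2133821} = 261375 \left(- \frac{1}{355508}\right) - \frac{552865}{2133821} = - \frac{261375}{355508} - \frac{552865}{2133821} = - \frac{754275394295}{758590436068}$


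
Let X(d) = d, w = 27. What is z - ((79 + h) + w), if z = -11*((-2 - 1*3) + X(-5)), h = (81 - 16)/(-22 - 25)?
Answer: 253/47 ≈ 5.3830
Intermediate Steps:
h = -65/47 (h = 65/(-47) = 65*(-1/47) = -65/47 ≈ -1.3830)
z = 110 (z = -11*((-2 - 1*3) - 5) = -11*((-2 - 3) - 5) = -11*(-5 - 5) = -11*(-10) = 110)
z - ((79 + h) + w) = 110 - ((79 - 65/47) + 27) = 110 - (3648/47 + 27) = 110 - 1*4917/47 = 110 - 4917/47 = 253/47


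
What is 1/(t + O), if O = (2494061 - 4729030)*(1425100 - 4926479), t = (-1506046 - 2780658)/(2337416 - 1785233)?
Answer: 552183/4321093445932837229 ≈ 1.2779e-13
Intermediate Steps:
t = -4286704/552183 ≈ -7.7632
O = 7825473522251 (O = -2234969*(-3501379) = 7825473522251)
1/(t + O) = 1/(-4286704/552183 + 7825473522251) = 1/(4321093445932837229/552183) = 552183/4321093445932837229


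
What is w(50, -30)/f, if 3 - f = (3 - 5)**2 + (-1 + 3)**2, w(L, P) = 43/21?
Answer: -43/105 ≈ -0.40952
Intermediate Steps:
w(L, P) = 43/21 (w(L, P) = 43*(1/21) = 43/21)
f = -5 (f = 3 - ((3 - 5)**2 + (-1 + 3)**2) = 3 - ((-2)**2 + 2**2) = 3 - (4 + 4) = 3 - 1*8 = 3 - 8 = -5)
w(50, -30)/f = (43/21)/(-5) = -1/5*43/21 = -43/105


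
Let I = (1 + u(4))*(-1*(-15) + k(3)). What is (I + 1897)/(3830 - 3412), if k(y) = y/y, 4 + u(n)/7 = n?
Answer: 1913/418 ≈ 4.5766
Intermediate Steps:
u(n) = -28 + 7*n
k(y) = 1
I = 16 (I = (1 + (-28 + 7*4))*(-1*(-15) + 1) = (1 + (-28 + 28))*(15 + 1) = (1 + 0)*16 = 1*16 = 16)
(I + 1897)/(3830 - 3412) = (16 + 1897)/(3830 - 3412) = 1913/418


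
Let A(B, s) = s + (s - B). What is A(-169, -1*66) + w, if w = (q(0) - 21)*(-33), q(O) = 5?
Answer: 565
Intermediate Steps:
A(B, s) = -B + 2*s
w = 528 (w = (5 - 21)*(-33) = -16*(-33) = 528)
A(-169, -1*66) + w = (-1*(-169) + 2*(-1*66)) + 528 = (169 + 2*(-66)) + 528 = (169 - 132) + 528 = 37 + 528 = 565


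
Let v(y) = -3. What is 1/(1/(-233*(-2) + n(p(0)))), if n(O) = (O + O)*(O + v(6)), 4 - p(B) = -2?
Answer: 502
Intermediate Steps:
p(B) = 6 (p(B) = 4 - 1*(-2) = 4 + 2 = 6)
n(O) = 2*O*(-3 + O) (n(O) = (O + O)*(O - 3) = (2*O)*(-3 + O) = 2*O*(-3 + O))
1/(1/(-233*(-2) + n(p(0)))) = 1/(1/(-233*(-2) + 2*6*(-3 + 6))) = 1/(1/(466 + 2*6*3)) = 1/(1/(466 + 36)) = 1/(1/502) = 502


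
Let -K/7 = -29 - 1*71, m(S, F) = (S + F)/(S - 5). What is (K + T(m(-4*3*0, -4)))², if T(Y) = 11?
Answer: 505521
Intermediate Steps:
m(S, F) = (F + S)/(-5 + S)
K = 700 (K = -7*(-29 - 1*71) = -7*(-29 - 71) = -7*(-100) = 700)
(K + T(m(-4*3*0, -4)))² = (700 + 11)² = 711² = 505521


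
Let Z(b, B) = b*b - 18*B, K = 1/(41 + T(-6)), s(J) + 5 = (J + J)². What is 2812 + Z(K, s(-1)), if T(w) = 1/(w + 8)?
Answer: 19495874/6889 ≈ 2830.0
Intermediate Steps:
T(w) = 1/(8 + w)
s(J) = -5 + 4*J² (s(J) = -5 + (J + J)² = -5 + (2*J)² = -5 + 4*J²)
K = 2/83 (K = 1/(41 + 1/(8 - 6)) = 1/(41 + 1/2) = 1/(41 + ½) = 1/(83/2) = 2/83 ≈ 0.024096)
Z(b, B) = b² - 18*B
2812 + Z(K, s(-1)) = 2812 + ((2/83)² - 18*(-5 + 4*(-1)²)) = 2812 + (4/6889 - 18*(-5 + 4*1)) = 2812 + (4/6889 - 18*(-5 + 4)) = 2812 + (4/6889 - 18*(-1)) = 2812 + (4/6889 + 18) = 2812 + 124006/6889 = 19495874/6889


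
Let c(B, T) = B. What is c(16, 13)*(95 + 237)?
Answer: 5312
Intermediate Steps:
c(16, 13)*(95 + 237) = 16*(95 + 237) = 16*332 = 5312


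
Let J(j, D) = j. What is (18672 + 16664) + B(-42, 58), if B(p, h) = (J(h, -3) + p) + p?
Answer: 35310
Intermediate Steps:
B(p, h) = h + 2*p (B(p, h) = (h + p) + p = h + 2*p)
(18672 + 16664) + B(-42, 58) = (18672 + 16664) + (58 + 2*(-42)) = 35336 + (58 - 84) = 35336 - 26 = 35310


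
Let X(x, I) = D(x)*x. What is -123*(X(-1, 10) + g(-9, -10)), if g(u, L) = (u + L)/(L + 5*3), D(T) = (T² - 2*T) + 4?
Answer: 6642/5 ≈ 1328.4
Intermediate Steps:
D(T) = 4 + T² - 2*T
X(x, I) = x*(4 + x² - 2*x) (X(x, I) = (4 + x² - 2*x)*x = x*(4 + x² - 2*x))
g(u, L) = (L + u)/(15 + L) (g(u, L) = (L + u)/(L + 15) = (L + u)/(15 + L))
-123*(X(-1, 10) + g(-9, -10)) = -123*(-(4 + (-1)² - 2*(-1)) + (-10 - 9)/(15 - 10)) = -123*(-(4 + 1 + 2) - 19/5) = -123*(-1*7 + (⅕)*(-19)) = -123*(-7 - 19/5) = -123*(-54/5) = 6642/5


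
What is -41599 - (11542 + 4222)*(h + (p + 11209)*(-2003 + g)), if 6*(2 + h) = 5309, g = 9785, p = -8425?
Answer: -1024627217447/3 ≈ -3.4154e+11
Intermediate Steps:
h = 5297/6 (h = -2 + (⅙)*5309 = -2 + 5309/6 = 5297/6 ≈ 882.83)
-41599 - (11542 + 4222)*(h + (p + 11209)*(-2003 + g)) = -41599 - (11542 + 4222)*(5297/6 + (-8425 + 11209)*(-2003 + 9785)) = -41599 - 15764*(5297/6 + 2784*7782) = -41599 - 15764*(5297/6 + 21665088) = -41599 - 15764*129995825/6 = -41599 - 1*1024627092650/3 = -41599 - 1024627092650/3 = -1024627217447/3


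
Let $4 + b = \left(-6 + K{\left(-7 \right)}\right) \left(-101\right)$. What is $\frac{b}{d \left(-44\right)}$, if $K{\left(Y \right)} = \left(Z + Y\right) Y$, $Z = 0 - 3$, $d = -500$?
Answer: $- \frac{147}{500} \approx -0.294$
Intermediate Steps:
$Z = -3$ ($Z = 0 - 3 = -3$)
$K{\left(Y \right)} = Y \left(-3 + Y\right)$ ($K{\left(Y \right)} = \left(-3 + Y\right) Y = Y \left(-3 + Y\right)$)
$b = -6468$ ($b = -4 + \left(-6 - 7 \left(-3 - 7\right)\right) \left(-101\right) = -4 + \left(-6 - -70\right) \left(-101\right) = -4 + \left(-6 + 70\right) \left(-101\right) = -4 + 64 \left(-101\right) = -4 - 6464 = -6468$)
$\frac{b}{d \left(-44\right)} = - \frac{6468}{\left(-500\right) \left(-44\right)} = - \frac{6468}{22000} = \left(-6468\right) \frac{1}{22000} = - \frac{147}{500}$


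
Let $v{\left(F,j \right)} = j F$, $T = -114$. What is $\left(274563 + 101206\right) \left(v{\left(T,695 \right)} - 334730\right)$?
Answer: $-155553335240$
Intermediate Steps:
$v{\left(F,j \right)} = F j$
$\left(274563 + 101206\right) \left(v{\left(T,695 \right)} - 334730\right) = \left(274563 + 101206\right) \left(\left(-114\right) 695 - 334730\right) = 375769 \left(-79230 - 334730\right) = 375769 \left(-413960\right) = -155553335240$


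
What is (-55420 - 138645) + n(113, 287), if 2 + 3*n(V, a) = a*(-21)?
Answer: -588224/3 ≈ -1.9607e+5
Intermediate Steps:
n(V, a) = -2/3 - 7*a (n(V, a) = -2/3 + (a*(-21))/3 = -2/3 + (-21*a)/3 = -2/3 - 7*a)
(-55420 - 138645) + n(113, 287) = (-55420 - 138645) + (-2/3 - 7*287) = -194065 + (-2/3 - 2009) = -194065 - 6029/3 = -588224/3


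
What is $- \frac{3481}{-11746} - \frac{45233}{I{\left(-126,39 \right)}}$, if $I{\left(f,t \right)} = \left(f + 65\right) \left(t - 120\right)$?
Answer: $- \frac{514107197}{58036986} \approx -8.8583$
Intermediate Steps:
$I{\left(f,t \right)} = \left(-120 + t\right) \left(65 + f\right)$ ($I{\left(f,t \right)} = \left(65 + f\right) \left(-120 + t\right) = \left(-120 + t\right) \left(65 + f\right)$)
$- \frac{3481}{-11746} - \frac{45233}{I{\left(-126,39 \right)}} = - \frac{3481}{-11746} - \frac{45233}{-7800 - -15120 + 65 \cdot 39 - 4914} = \left(-3481\right) \left(- \frac{1}{11746}\right) - \frac{45233}{-7800 + 15120 + 2535 - 4914} = \frac{3481}{11746} - \frac{45233}{4941} = - \frac{514107197}{58036986}$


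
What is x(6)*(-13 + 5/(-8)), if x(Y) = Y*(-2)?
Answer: 327/2 ≈ 163.50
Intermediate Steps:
x(Y) = -2*Y
x(6)*(-13 + 5/(-8)) = (-2*6)*(-13 + 5/(-8)) = -12*(-13 + 5*(-⅛)) = -12*(-13 - 5/8) = -12*(-109/8) = 327/2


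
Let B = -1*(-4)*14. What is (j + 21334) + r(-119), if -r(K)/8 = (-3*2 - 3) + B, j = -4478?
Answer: 16480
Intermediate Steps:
B = 56 (B = 4*14 = 56)
r(K) = -376 (r(K) = -8*((-3*2 - 3) + 56) = -8*((-6 - 3) + 56) = -8*(-9 + 56) = -8*47 = -376)
(j + 21334) + r(-119) = (-4478 + 21334) - 376 = 16856 - 376 = 16480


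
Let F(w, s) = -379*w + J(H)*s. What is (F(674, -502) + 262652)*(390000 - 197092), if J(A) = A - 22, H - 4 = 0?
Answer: 3133211736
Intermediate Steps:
H = 4 (H = 4 + 0 = 4)
J(A) = -22 + A
F(w, s) = -379*w - 18*s (F(w, s) = -379*w + (-22 + 4)*s = -379*w - 18*s)
(F(674, -502) + 262652)*(390000 - 197092) = ((-379*674 - 18*(-502)) + 262652)*(390000 - 197092) = ((-255446 + 9036) + 262652)*192908 = (-246410 + 262652)*192908 = 16242*192908 = 3133211736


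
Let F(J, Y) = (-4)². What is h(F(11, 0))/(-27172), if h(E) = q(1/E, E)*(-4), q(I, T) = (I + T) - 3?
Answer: 209/108688 ≈ 0.0019229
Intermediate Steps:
q(I, T) = -3 + I + T
F(J, Y) = 16
h(E) = 12 - 4*E - 4/E (h(E) = (-3 + 1/E + E)*(-4) = (-3 + E + 1/E)*(-4) = 12 - 4*E - 4/E)
h(F(11, 0))/(-27172) = (12 - 4*16 - 4/16)/(-27172) = (12 - 64 - 4*1/16)*(-1/27172) = (12 - 64 - ¼)*(-1/27172) = -209/4*(-1/27172) = 209/108688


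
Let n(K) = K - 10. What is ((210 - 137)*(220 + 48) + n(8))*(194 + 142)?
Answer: 6572832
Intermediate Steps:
n(K) = -10 + K
((210 - 137)*(220 + 48) + n(8))*(194 + 142) = ((210 - 137)*(220 + 48) + (-10 + 8))*(194 + 142) = (73*268 - 2)*336 = (19564 - 2)*336 = 19562*336 = 6572832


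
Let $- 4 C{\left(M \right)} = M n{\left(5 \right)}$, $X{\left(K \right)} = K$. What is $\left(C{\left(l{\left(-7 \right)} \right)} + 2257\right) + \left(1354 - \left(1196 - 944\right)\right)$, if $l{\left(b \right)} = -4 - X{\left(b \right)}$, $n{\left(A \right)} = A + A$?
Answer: $\frac{6703}{2} \approx 3351.5$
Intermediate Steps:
$n{\left(A \right)} = 2 A$
$l{\left(b \right)} = -4 - b$
$C{\left(M \right)} = - \frac{5 M}{2}$ ($C{\left(M \right)} = - \frac{M 2 \cdot 5}{4} = - \frac{M 10}{4} = - \frac{10 M}{4} = - \frac{5 M}{2}$)
$\left(C{\left(l{\left(-7 \right)} \right)} + 2257\right) + \left(1354 - \left(1196 - 944\right)\right) = \left(- \frac{5 \left(-4 - -7\right)}{2} + 2257\right) + \left(1354 - \left(1196 - 944\right)\right) = \left(- \frac{5 \left(-4 + 7\right)}{2} + 2257\right) + \left(1354 - 252\right) = \left(\left(- \frac{5}{2}\right) 3 + 2257\right) + \left(1354 - 252\right) = \left(- \frac{15}{2} + 2257\right) + 1102 = \frac{4499}{2} + 1102 = \frac{6703}{2}$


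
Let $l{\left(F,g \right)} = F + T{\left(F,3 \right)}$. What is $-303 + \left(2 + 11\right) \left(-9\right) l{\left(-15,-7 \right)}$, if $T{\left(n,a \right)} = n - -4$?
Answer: $2739$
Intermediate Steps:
$T{\left(n,a \right)} = 4 + n$ ($T{\left(n,a \right)} = n + 4 = 4 + n$)
$l{\left(F,g \right)} = 4 + 2 F$ ($l{\left(F,g \right)} = F + \left(4 + F\right) = 4 + 2 F$)
$-303 + \left(2 + 11\right) \left(-9\right) l{\left(-15,-7 \right)} = -303 + \left(2 + 11\right) \left(-9\right) \left(4 + 2 \left(-15\right)\right) = -303 + 13 \left(-9\right) \left(4 - 30\right) = -303 - -3042 = -303 + 3042 = 2739$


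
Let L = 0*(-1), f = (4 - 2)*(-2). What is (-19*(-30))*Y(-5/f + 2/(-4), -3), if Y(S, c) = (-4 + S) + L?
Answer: -3705/2 ≈ -1852.5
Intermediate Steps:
f = -4 (f = 2*(-2) = -4)
L = 0
Y(S, c) = -4 + S (Y(S, c) = (-4 + S) + 0 = -4 + S)
(-19*(-30))*Y(-5/f + 2/(-4), -3) = (-19*(-30))*(-4 + (-5/(-4) + 2/(-4))) = 570*(-4 + (-5*(-1/4) + 2*(-1/4))) = 570*(-4 + (5/4 - 1/2)) = 570*(-4 + 3/4) = 570*(-13/4) = -3705/2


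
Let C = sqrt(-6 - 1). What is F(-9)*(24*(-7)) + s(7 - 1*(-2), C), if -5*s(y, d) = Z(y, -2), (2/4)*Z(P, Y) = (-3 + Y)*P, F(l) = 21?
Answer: -3510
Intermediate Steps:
C = I*sqrt(7) (C = sqrt(-7) = I*sqrt(7) ≈ 2.6458*I)
Z(P, Y) = 2*P*(-3 + Y) (Z(P, Y) = 2*((-3 + Y)*P) = 2*(P*(-3 + Y)) = 2*P*(-3 + Y))
s(y, d) = 2*y (s(y, d) = -2*y*(-3 - 2)/5 = -2*y*(-5)/5 = -(-2)*y = 2*y)
F(-9)*(24*(-7)) + s(7 - 1*(-2), C) = 21*(24*(-7)) + 2*(7 - 1*(-2)) = 21*(-168) + 2*(7 + 2) = -3528 + 2*9 = -3528 + 18 = -3510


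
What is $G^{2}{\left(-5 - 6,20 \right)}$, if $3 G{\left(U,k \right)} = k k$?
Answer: $\frac{160000}{9} \approx 17778.0$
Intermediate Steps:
$G{\left(U,k \right)} = \frac{k^{2}}{3}$ ($G{\left(U,k \right)} = \frac{k k}{3} = \frac{k^{2}}{3}$)
$G^{2}{\left(-5 - 6,20 \right)} = \left(\frac{20^{2}}{3}\right)^{2} = \left(\frac{1}{3} \cdot 400\right)^{2} = \left(\frac{400}{3}\right)^{2} = \frac{160000}{9}$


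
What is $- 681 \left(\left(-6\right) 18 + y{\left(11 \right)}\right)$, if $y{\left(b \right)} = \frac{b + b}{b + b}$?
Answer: $72867$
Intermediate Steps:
$y{\left(b \right)} = 1$ ($y{\left(b \right)} = \frac{2 b}{2 b} = 2 b \frac{1}{2 b} = 1$)
$- 681 \left(\left(-6\right) 18 + y{\left(11 \right)}\right) = - 681 \left(\left(-6\right) 18 + 1\right) = - 681 \left(-108 + 1\right) = \left(-681\right) \left(-107\right) = 72867$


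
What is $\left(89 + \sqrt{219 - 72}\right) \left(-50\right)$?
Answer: $-4450 - 350 \sqrt{3} \approx -5056.2$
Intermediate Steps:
$\left(89 + \sqrt{219 - 72}\right) \left(-50\right) = \left(89 + \sqrt{147}\right) \left(-50\right) = \left(89 + 7 \sqrt{3}\right) \left(-50\right) = -4450 - 350 \sqrt{3}$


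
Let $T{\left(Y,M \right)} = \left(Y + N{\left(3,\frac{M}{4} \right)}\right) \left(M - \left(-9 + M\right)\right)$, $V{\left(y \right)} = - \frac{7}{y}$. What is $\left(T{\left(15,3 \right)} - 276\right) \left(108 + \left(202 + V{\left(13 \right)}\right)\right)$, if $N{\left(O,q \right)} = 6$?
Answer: $- \frac{350001}{13} \approx -26923.0$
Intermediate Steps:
$T{\left(Y,M \right)} = 54 + 9 Y$ ($T{\left(Y,M \right)} = \left(Y + 6\right) \left(M - \left(-9 + M\right)\right) = \left(6 + Y\right) 9 = 54 + 9 Y$)
$\left(T{\left(15,3 \right)} - 276\right) \left(108 + \left(202 + V{\left(13 \right)}\right)\right) = \left(\left(54 + 9 \cdot 15\right) - 276\right) \left(108 + \left(202 - \frac{7}{13}\right)\right) = \left(\left(54 + 135\right) - 276\right) \left(108 + \left(202 - \frac{7}{13}\right)\right) = \left(189 - 276\right) \left(108 + \left(202 - \frac{7}{13}\right)\right) = - 87 \left(108 + \frac{2619}{13}\right) = \left(-87\right) \frac{4023}{13} = - \frac{350001}{13}$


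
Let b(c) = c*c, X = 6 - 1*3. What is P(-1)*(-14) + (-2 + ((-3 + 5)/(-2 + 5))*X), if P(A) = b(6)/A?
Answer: 504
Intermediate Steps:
X = 3 (X = 6 - 3 = 3)
b(c) = c**2
P(A) = 36/A (P(A) = 6**2/A = 36/A)
P(-1)*(-14) + (-2 + ((-3 + 5)/(-2 + 5))*X) = (36/(-1))*(-14) + (-2 + ((-3 + 5)/(-2 + 5))*3) = (36*(-1))*(-14) + (-2 + (2/3)*3) = -36*(-14) + (-2 + (2*(1/3))*3) = 504 + (-2 + (2/3)*3) = 504 + (-2 + 2) = 504 + 0 = 504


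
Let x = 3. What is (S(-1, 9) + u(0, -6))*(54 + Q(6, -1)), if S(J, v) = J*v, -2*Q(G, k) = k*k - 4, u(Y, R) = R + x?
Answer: -666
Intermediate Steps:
u(Y, R) = 3 + R (u(Y, R) = R + 3 = 3 + R)
Q(G, k) = 2 - k²/2 (Q(G, k) = -(k*k - 4)/2 = -(k² - 4)/2 = -(-4 + k²)/2 = 2 - k²/2)
(S(-1, 9) + u(0, -6))*(54 + Q(6, -1)) = (-1*9 + (3 - 6))*(54 + (2 - ½*(-1)²)) = (-9 - 3)*(54 + (2 - ½*1)) = -12*(54 + (2 - ½)) = -12*(54 + 3/2) = -12*111/2 = -666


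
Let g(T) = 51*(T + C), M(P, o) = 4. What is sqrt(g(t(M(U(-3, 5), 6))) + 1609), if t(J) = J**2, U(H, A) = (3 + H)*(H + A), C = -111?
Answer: 2*I*sqrt(809) ≈ 56.886*I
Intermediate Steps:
U(H, A) = (3 + H)*(A + H)
g(T) = -5661 + 51*T (g(T) = 51*(T - 111) = 51*(-111 + T) = -5661 + 51*T)
sqrt(g(t(M(U(-3, 5), 6))) + 1609) = sqrt((-5661 + 51*4**2) + 1609) = sqrt((-5661 + 51*16) + 1609) = sqrt((-5661 + 816) + 1609) = sqrt(-4845 + 1609) = sqrt(-3236) = 2*I*sqrt(809)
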